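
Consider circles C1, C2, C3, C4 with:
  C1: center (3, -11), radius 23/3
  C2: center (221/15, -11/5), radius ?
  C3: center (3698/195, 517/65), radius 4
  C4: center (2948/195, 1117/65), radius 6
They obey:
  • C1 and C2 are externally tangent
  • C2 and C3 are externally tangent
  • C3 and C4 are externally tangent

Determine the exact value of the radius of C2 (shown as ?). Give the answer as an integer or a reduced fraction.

7

1. [ext C1·C2]  r_C2² + (46/3)r_C2 − 469/3 = 0  ⇒  r_C2 = 7 (r>0 drops 1)
2. [ext C2·C3]  r_C2² + 8r_C2 − 105 = 0  ⇒  r_C2 = 7 (r>0 drops 1)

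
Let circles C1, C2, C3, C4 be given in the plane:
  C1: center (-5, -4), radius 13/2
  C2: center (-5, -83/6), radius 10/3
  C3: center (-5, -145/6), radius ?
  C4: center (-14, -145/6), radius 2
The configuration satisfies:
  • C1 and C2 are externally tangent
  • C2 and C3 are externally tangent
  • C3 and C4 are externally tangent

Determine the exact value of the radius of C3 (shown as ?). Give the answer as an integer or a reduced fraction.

7

1. [ext C2·C3]  r_C3² + (20/3)r_C3 − 287/3 = 0  ⇒  r_C3 = 7 (r>0 drops 1)
2. [ext C3·C4]  r_C3² + 4r_C3 − 77 = 0  ⇒  r_C3 = 7 (r>0 drops 1)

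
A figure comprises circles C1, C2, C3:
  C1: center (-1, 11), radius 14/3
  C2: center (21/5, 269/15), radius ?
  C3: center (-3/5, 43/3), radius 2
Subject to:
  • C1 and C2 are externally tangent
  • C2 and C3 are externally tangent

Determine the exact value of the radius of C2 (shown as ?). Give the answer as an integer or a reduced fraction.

4

1. [ext C1·C2]  r_C2² + (28/3)r_C2 − 160/3 = 0  ⇒  r_C2 = 4 (r>0 drops 1)
2. [ext C2·C3]  r_C2² + 4r_C2 − 32 = 0  ⇒  r_C2 = 4 (r>0 drops 1)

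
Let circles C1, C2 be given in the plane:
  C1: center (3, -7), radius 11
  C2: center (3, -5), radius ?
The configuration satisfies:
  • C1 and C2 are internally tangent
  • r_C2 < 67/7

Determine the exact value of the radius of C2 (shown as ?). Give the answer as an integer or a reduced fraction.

1. [int C1,C2]  r_C2² − 22r_C2 + 117 = 0  ⇒  r_C2 = 9 or 13
2. given r_C2 < 67/7: keep 9

9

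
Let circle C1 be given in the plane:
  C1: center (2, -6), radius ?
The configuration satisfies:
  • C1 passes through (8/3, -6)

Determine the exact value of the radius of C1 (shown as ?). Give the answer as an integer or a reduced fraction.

1. [C1∋P]  r_C1² − 4/9 = 0  ⇒  r_C1 = 2/3 (r>0 drops 1)

2/3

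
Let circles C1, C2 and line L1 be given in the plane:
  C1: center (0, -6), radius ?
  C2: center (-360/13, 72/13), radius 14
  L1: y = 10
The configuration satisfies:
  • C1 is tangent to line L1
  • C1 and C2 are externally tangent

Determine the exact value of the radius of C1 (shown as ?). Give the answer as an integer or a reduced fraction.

1. [C1‖L1]  r_C1² − 256 = 0  ⇒  r_C1 = 16 (r>0 drops 1)
2. [ext C1·C2]  r_C1² + 28r_C1 − 704 = 0  ⇒  r_C1 = 16 (r>0 drops 1)

16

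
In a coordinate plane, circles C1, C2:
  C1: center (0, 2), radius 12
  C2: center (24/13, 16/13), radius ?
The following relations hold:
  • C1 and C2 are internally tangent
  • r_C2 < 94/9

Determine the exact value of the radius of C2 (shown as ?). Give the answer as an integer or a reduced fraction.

10

1. [int C1,C2]  r_C2² − 24r_C2 + 140 = 0  ⇒  r_C2 = 10 or 14
2. given r_C2 < 94/9: keep 10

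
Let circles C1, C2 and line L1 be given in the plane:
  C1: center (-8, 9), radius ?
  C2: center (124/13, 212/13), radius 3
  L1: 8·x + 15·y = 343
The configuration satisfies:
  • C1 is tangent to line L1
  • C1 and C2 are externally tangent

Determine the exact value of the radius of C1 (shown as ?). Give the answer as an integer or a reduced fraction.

1. [C1‖L1]  r_C1² − 256 = 0  ⇒  r_C1 = 16 (r>0 drops 1)
2. [ext C1·C2]  r_C1² + 6r_C1 − 352 = 0  ⇒  r_C1 = 16 (r>0 drops 1)

16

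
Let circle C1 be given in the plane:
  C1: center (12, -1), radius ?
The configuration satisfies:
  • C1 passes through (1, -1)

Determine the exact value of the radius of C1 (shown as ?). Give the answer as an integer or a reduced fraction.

1. [C1∋P]  r_C1² − 121 = 0  ⇒  r_C1 = 11 (r>0 drops 1)

11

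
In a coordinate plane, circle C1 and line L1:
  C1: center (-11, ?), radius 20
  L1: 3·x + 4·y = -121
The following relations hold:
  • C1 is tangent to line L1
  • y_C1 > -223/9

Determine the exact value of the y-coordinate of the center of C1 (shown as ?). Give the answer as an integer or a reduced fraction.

1. [C1‖L1]  y_C1² + 44y_C1 − 141 = 0  ⇒  y_C1 = -47 or 3
2. given y_C1 > -223/9: keep 3

3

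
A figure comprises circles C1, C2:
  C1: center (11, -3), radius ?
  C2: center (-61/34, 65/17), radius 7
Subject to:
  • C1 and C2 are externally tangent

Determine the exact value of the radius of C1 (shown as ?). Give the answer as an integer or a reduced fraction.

15/2

1. [ext C1·C2]  r_C1² + 14r_C1 − 645/4 = 0  ⇒  r_C1 = 15/2 (r>0 drops 1)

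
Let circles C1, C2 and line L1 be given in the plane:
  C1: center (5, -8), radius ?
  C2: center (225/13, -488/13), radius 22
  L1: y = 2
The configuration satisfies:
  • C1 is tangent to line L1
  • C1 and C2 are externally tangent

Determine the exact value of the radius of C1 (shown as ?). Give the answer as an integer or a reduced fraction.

1. [C1‖L1]  r_C1² − 100 = 0  ⇒  r_C1 = 10 (r>0 drops 1)
2. [ext C1·C2]  r_C1² + 44r_C1 − 540 = 0  ⇒  r_C1 = 10 (r>0 drops 1)

10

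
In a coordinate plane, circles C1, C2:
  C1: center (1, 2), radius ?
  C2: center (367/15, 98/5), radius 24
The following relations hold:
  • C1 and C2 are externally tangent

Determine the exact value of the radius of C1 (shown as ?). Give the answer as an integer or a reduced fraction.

1. [ext C1·C2]  r_C1² + 48r_C1 − 2560/9 = 0  ⇒  r_C1 = 16/3 (r>0 drops 1)

16/3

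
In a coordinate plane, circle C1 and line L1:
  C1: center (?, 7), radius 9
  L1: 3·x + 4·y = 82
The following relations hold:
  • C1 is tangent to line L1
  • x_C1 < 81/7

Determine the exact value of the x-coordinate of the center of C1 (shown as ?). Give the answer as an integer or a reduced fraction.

3

1. [C1‖L1]  x_C1² − 36x_C1 + 99 = 0  ⇒  x_C1 = 3 or 33
2. given x_C1 < 81/7: keep 3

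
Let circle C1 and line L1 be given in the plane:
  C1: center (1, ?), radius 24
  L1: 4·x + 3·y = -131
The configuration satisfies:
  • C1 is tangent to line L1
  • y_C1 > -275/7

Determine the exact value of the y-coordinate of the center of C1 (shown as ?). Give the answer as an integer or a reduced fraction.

-5

1. [C1‖L1]  y_C1² + 90y_C1 + 425 = 0  ⇒  y_C1 = -85 or -5
2. given y_C1 > -275/7: keep -5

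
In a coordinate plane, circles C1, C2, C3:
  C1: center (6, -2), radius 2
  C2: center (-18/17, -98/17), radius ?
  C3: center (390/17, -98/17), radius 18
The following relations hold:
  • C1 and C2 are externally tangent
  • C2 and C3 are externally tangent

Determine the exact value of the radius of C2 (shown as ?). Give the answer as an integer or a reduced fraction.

1. [ext C1·C2]  r_C2² + 4r_C2 − 60 = 0  ⇒  r_C2 = 6 (r>0 drops 1)
2. [ext C2·C3]  r_C2² + 36r_C2 − 252 = 0  ⇒  r_C2 = 6 (r>0 drops 1)

6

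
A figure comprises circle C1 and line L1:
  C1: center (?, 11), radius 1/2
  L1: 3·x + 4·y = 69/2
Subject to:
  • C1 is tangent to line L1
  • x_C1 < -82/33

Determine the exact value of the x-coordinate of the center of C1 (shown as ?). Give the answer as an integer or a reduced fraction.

-4

1. [C1‖L1]  x_C1² + (19/3)x_C1 + 28/3 = 0  ⇒  x_C1 = -4 or -7/3
2. given x_C1 < -82/33: keep -4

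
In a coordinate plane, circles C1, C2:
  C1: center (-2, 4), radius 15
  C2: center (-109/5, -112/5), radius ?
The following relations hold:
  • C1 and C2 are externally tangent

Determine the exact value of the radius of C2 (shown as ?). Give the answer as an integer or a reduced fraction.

18

1. [ext C1·C2]  r_C2² + 30r_C2 − 864 = 0  ⇒  r_C2 = 18 (r>0 drops 1)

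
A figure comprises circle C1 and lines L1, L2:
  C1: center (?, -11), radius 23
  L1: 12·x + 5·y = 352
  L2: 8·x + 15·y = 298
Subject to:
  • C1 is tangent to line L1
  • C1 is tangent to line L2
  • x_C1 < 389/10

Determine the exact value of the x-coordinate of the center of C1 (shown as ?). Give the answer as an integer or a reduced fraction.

1. [C1‖L1]  x_C1² − (407/6)x_C1 + 1059/2 = 0  ⇒  x_C1 = 9 or 353/6
2. [C1‖L2]  x_C1² − (463/4)x_C1 + 3843/4 = 0  ⇒  x_C1 = 9 or 427/4

9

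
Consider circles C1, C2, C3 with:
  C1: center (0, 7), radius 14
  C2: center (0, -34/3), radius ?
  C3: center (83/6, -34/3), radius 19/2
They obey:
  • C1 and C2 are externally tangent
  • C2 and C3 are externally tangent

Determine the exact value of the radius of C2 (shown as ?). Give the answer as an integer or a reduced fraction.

1. [ext C1·C2]  r_C2² + 28r_C2 − 1261/9 = 0  ⇒  r_C2 = 13/3 (r>0 drops 1)
2. [ext C2·C3]  r_C2² + 19r_C2 − 910/9 = 0  ⇒  r_C2 = 13/3 (r>0 drops 1)

13/3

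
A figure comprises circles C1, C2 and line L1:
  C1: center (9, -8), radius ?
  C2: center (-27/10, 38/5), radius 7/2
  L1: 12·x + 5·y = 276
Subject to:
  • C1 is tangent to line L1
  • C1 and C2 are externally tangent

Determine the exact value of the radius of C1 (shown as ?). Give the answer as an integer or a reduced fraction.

1. [C1‖L1]  r_C1² − 256 = 0  ⇒  r_C1 = 16 (r>0 drops 1)
2. [ext C1·C2]  r_C1² + 7r_C1 − 368 = 0  ⇒  r_C1 = 16 (r>0 drops 1)

16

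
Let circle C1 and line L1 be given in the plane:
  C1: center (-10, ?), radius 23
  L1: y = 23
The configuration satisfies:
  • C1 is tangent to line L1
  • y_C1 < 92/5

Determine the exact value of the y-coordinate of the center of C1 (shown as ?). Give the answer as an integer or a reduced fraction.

0

1. [C1‖L1]  y_C1² − 46y_C1 = 0  ⇒  y_C1 = 0 or 46
2. given y_C1 < 92/5: keep 0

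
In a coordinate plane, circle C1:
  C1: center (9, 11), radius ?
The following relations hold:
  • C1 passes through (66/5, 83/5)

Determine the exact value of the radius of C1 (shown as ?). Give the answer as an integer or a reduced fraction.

1. [C1∋P]  r_C1² − 49 = 0  ⇒  r_C1 = 7 (r>0 drops 1)

7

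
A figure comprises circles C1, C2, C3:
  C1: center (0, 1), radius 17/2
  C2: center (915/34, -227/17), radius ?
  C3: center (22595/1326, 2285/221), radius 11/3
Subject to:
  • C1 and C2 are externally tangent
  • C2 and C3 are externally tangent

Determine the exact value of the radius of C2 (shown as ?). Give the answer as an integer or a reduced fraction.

1. [ext C1·C2]  r_C2² + 17r_C2 − 858 = 0  ⇒  r_C2 = 22 (r>0 drops 1)
2. [ext C2·C3]  r_C2² + (22/3)r_C2 − 1936/3 = 0  ⇒  r_C2 = 22 (r>0 drops 1)

22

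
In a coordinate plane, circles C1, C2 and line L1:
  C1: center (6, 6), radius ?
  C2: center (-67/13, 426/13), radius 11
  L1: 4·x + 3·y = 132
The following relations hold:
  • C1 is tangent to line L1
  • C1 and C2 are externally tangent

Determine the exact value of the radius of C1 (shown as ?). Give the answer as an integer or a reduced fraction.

18

1. [C1‖L1]  r_C1² − 324 = 0  ⇒  r_C1 = 18 (r>0 drops 1)
2. [ext C1·C2]  r_C1² + 22r_C1 − 720 = 0  ⇒  r_C1 = 18 (r>0 drops 1)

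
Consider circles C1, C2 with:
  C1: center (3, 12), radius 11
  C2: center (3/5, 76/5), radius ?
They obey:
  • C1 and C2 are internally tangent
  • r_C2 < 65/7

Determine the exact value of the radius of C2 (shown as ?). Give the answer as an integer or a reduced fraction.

1. [int C1,C2]  r_C2² − 22r_C2 + 105 = 0  ⇒  r_C2 = 7 or 15
2. given r_C2 < 65/7: keep 7

7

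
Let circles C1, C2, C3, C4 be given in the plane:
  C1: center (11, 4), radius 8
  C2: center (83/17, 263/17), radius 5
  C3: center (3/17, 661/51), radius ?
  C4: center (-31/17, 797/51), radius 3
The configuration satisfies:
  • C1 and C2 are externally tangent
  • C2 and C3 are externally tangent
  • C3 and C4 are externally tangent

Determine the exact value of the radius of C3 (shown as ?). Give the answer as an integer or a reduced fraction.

1/3

1. [ext C2·C3]  r_C3² + 10r_C3 − 31/9 = 0  ⇒  r_C3 = 1/3 (r>0 drops 1)
2. [ext C3·C4]  r_C3² + 6r_C3 − 19/9 = 0  ⇒  r_C3 = 1/3 (r>0 drops 1)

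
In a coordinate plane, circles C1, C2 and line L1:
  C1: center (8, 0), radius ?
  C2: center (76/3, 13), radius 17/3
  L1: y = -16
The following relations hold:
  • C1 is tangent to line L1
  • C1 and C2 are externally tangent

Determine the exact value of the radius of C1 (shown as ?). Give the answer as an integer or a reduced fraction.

16

1. [C1‖L1]  r_C1² − 256 = 0  ⇒  r_C1 = 16 (r>0 drops 1)
2. [ext C1·C2]  r_C1² + (34/3)r_C1 − 1312/3 = 0  ⇒  r_C1 = 16 (r>0 drops 1)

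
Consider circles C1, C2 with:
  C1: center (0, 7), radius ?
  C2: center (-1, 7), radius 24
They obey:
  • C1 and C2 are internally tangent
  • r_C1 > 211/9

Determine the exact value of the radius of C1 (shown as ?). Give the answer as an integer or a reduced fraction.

1. [int C1,C2]  r_C1² − 48r_C1 + 575 = 0  ⇒  r_C1 = 23 or 25
2. given r_C1 > 211/9: keep 25

25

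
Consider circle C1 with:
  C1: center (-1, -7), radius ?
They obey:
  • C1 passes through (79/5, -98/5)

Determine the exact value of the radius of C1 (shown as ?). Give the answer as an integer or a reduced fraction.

21

1. [C1∋P]  r_C1² − 441 = 0  ⇒  r_C1 = 21 (r>0 drops 1)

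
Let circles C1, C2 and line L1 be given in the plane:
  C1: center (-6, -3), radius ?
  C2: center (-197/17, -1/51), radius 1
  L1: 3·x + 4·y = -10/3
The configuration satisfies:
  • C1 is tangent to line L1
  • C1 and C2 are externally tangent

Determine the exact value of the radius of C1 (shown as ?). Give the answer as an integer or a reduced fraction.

1. [C1‖L1]  r_C1² − 256/9 = 0  ⇒  r_C1 = 16/3 (r>0 drops 1)
2. [ext C1·C2]  r_C1² + 2r_C1 − 352/9 = 0  ⇒  r_C1 = 16/3 (r>0 drops 1)

16/3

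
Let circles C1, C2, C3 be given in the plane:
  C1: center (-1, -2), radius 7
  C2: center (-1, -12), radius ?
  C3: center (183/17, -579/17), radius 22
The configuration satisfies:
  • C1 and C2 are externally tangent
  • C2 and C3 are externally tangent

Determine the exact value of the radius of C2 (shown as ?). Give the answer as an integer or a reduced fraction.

1. [ext C1·C2]  r_C2² + 14r_C2 − 51 = 0  ⇒  r_C2 = 3 (r>0 drops 1)
2. [ext C2·C3]  r_C2² + 44r_C2 − 141 = 0  ⇒  r_C2 = 3 (r>0 drops 1)

3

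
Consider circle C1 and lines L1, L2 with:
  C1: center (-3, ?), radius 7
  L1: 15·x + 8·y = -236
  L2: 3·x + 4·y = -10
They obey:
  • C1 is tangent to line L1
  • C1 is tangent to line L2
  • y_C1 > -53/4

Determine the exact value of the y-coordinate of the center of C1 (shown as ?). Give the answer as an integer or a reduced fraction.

1. [C1‖L1]  y_C1² + (191/4)y_C1 + 1395/4 = 0  ⇒  y_C1 = -155/4 or -9
2. [C1‖L2]  y_C1² + (1/2)y_C1 − 153/2 = 0  ⇒  y_C1 = -9 or 17/2

-9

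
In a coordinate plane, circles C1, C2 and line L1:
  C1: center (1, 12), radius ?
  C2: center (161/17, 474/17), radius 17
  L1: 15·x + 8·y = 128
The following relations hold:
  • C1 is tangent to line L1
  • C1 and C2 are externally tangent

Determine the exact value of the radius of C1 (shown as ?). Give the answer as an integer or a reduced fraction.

1

1. [C1‖L1]  r_C1² − 1 = 0  ⇒  r_C1 = 1 (r>0 drops 1)
2. [ext C1·C2]  r_C1² + 34r_C1 − 35 = 0  ⇒  r_C1 = 1 (r>0 drops 1)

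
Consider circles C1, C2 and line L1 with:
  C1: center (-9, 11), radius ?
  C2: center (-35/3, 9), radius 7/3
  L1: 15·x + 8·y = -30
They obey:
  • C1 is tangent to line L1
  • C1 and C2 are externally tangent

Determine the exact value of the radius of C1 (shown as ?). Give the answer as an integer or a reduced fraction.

1

1. [C1‖L1]  r_C1² − 1 = 0  ⇒  r_C1 = 1 (r>0 drops 1)
2. [ext C1·C2]  r_C1² + (14/3)r_C1 − 17/3 = 0  ⇒  r_C1 = 1 (r>0 drops 1)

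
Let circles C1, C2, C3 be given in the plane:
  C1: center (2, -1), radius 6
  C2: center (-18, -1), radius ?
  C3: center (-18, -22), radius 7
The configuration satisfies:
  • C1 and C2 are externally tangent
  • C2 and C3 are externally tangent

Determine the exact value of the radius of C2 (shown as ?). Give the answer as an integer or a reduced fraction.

1. [ext C1·C2]  r_C2² + 12r_C2 − 364 = 0  ⇒  r_C2 = 14 (r>0 drops 1)
2. [ext C2·C3]  r_C2² + 14r_C2 − 392 = 0  ⇒  r_C2 = 14 (r>0 drops 1)

14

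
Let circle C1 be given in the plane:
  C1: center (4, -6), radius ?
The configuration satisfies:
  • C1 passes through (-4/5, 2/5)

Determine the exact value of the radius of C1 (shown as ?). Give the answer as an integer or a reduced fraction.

8

1. [C1∋P]  r_C1² − 64 = 0  ⇒  r_C1 = 8 (r>0 drops 1)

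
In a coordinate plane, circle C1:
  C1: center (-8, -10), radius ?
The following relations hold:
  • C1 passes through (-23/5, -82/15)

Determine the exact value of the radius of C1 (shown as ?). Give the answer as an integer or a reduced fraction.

1. [C1∋P]  r_C1² − 289/9 = 0  ⇒  r_C1 = 17/3 (r>0 drops 1)

17/3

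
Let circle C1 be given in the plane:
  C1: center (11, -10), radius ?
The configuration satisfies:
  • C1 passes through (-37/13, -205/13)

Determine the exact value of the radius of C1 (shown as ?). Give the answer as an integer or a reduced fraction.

1. [C1∋P]  r_C1² − 225 = 0  ⇒  r_C1 = 15 (r>0 drops 1)

15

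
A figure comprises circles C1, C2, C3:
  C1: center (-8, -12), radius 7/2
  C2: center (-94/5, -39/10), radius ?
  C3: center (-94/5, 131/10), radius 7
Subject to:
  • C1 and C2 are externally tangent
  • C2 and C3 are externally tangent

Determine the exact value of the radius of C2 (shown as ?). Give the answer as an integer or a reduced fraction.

1. [ext C1·C2]  r_C2² + 7r_C2 − 170 = 0  ⇒  r_C2 = 10 (r>0 drops 1)
2. [ext C2·C3]  r_C2² + 14r_C2 − 240 = 0  ⇒  r_C2 = 10 (r>0 drops 1)

10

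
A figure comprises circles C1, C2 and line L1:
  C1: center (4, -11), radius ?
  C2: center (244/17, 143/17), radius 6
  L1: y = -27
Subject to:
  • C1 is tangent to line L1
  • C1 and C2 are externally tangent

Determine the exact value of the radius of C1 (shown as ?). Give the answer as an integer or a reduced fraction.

16

1. [C1‖L1]  r_C1² − 256 = 0  ⇒  r_C1 = 16 (r>0 drops 1)
2. [ext C1·C2]  r_C1² + 12r_C1 − 448 = 0  ⇒  r_C1 = 16 (r>0 drops 1)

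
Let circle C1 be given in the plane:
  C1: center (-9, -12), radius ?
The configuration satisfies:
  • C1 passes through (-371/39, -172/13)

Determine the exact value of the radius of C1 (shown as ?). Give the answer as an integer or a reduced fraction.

4/3

1. [C1∋P]  r_C1² − 16/9 = 0  ⇒  r_C1 = 4/3 (r>0 drops 1)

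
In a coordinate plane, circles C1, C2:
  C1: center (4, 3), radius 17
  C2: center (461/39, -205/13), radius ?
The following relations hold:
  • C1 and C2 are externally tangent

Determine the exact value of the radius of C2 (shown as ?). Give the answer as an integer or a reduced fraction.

10/3

1. [ext C1·C2]  r_C2² + 34r_C2 − 1120/9 = 0  ⇒  r_C2 = 10/3 (r>0 drops 1)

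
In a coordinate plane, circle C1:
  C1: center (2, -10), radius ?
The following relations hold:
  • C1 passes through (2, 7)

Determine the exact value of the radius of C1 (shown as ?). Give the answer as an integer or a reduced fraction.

17

1. [C1∋P]  r_C1² − 289 = 0  ⇒  r_C1 = 17 (r>0 drops 1)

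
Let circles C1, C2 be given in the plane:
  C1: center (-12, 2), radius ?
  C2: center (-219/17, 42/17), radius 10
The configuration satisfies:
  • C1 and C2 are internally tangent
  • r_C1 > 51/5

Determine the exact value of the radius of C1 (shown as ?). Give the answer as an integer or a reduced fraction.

11

1. [int C1,C2]  r_C1² − 20r_C1 + 99 = 0  ⇒  r_C1 = 9 or 11
2. given r_C1 > 51/5: keep 11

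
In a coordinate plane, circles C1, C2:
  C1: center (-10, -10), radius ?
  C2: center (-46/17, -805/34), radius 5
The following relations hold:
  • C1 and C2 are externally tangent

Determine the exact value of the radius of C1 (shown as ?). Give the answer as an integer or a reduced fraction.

21/2

1. [ext C1·C2]  r_C1² + 10r_C1 − 861/4 = 0  ⇒  r_C1 = 21/2 (r>0 drops 1)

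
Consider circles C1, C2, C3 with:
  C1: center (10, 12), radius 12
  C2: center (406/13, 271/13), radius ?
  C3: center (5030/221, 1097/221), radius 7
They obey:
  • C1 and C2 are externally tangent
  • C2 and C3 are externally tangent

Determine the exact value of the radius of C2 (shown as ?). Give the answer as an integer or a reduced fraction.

1. [ext C1·C2]  r_C2² + 24r_C2 − 385 = 0  ⇒  r_C2 = 11 (r>0 drops 1)
2. [ext C2·C3]  r_C2² + 14r_C2 − 275 = 0  ⇒  r_C2 = 11 (r>0 drops 1)

11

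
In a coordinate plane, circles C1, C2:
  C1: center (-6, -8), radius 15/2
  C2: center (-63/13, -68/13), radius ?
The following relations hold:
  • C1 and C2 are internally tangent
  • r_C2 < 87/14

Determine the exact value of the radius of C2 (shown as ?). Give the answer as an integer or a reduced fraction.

9/2

1. [int C1,C2]  r_C2² − 15r_C2 + 189/4 = 0  ⇒  r_C2 = 9/2 or 21/2
2. given r_C2 < 87/14: keep 9/2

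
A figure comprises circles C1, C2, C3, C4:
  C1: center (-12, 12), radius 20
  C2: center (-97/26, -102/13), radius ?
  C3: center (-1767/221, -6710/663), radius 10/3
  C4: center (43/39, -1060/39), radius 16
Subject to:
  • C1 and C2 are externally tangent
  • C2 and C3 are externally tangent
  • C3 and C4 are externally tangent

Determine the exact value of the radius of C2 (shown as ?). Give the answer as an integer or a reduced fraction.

1. [ext C1·C2]  r_C2² + 40r_C2 − 249/4 = 0  ⇒  r_C2 = 3/2 (r>0 drops 1)
2. [ext C2·C3]  r_C2² + (20/3)r_C2 − 49/4 = 0  ⇒  r_C2 = 3/2 (r>0 drops 1)

3/2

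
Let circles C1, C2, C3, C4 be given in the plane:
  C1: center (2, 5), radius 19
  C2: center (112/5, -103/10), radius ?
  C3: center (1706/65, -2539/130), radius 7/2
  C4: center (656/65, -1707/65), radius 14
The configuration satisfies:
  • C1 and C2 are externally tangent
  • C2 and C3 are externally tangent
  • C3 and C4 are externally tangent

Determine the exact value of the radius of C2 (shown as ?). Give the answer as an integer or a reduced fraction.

1. [ext C1·C2]  r_C2² + 38r_C2 − 1157/4 = 0  ⇒  r_C2 = 13/2 (r>0 drops 1)
2. [ext C2·C3]  r_C2² + 7r_C2 − 351/4 = 0  ⇒  r_C2 = 13/2 (r>0 drops 1)

13/2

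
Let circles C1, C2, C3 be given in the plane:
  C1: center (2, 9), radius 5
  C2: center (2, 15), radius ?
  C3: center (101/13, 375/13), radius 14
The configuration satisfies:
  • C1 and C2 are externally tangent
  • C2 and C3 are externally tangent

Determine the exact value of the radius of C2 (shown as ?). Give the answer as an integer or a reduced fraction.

1. [ext C1·C2]  r_C2² + 10r_C2 − 11 = 0  ⇒  r_C2 = 1 (r>0 drops 1)
2. [ext C2·C3]  r_C2² + 28r_C2 − 29 = 0  ⇒  r_C2 = 1 (r>0 drops 1)

1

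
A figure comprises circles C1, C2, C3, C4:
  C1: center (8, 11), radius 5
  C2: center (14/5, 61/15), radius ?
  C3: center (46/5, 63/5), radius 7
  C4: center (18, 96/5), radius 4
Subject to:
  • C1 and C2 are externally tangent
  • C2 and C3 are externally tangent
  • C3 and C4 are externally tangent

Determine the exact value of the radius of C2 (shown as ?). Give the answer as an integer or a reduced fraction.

11/3

1. [ext C1·C2]  r_C2² + 10r_C2 − 451/9 = 0  ⇒  r_C2 = 11/3 (r>0 drops 1)
2. [ext C2·C3]  r_C2² + 14r_C2 − 583/9 = 0  ⇒  r_C2 = 11/3 (r>0 drops 1)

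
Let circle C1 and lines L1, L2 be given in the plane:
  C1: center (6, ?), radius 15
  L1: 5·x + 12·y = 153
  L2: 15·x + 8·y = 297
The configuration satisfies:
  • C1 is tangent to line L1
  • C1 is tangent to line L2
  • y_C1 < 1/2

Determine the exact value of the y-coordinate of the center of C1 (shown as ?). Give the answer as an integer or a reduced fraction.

-6

1. [C1‖L1]  y_C1² − (41/2)y_C1 − 159 = 0  ⇒  y_C1 = -6 or 53/2
2. [C1‖L2]  y_C1² − (207/4)y_C1 − 693/2 = 0  ⇒  y_C1 = -6 or 231/4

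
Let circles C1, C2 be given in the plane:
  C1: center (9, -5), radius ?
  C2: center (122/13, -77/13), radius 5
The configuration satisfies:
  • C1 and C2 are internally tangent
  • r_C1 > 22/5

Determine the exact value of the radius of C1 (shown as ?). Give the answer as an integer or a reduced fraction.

6

1. [int C1,C2]  r_C1² − 10r_C1 + 24 = 0  ⇒  r_C1 = 4 or 6
2. given r_C1 > 22/5: keep 6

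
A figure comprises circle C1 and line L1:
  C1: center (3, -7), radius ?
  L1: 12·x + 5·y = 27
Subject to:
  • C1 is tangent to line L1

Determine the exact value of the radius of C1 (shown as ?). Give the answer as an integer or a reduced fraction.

2

1. [C1‖L1]  r_C1² − 4 = 0  ⇒  r_C1 = 2 (r>0 drops 1)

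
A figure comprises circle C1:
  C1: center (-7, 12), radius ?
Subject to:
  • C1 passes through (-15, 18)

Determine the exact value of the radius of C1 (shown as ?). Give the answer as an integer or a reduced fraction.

10

1. [C1∋P]  r_C1² − 100 = 0  ⇒  r_C1 = 10 (r>0 drops 1)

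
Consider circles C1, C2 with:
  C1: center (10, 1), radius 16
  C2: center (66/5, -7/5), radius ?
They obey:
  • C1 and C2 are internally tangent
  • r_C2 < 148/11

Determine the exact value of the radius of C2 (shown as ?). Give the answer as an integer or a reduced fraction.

12

1. [int C1,C2]  r_C2² − 32r_C2 + 240 = 0  ⇒  r_C2 = 12 or 20
2. given r_C2 < 148/11: keep 12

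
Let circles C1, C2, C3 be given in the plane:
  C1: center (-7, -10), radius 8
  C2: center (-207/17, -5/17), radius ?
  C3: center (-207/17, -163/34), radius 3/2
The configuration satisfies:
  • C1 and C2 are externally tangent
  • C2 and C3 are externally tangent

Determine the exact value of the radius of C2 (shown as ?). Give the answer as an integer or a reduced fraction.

3

1. [ext C1·C2]  r_C2² + 16r_C2 − 57 = 0  ⇒  r_C2 = 3 (r>0 drops 1)
2. [ext C2·C3]  r_C2² + 3r_C2 − 18 = 0  ⇒  r_C2 = 3 (r>0 drops 1)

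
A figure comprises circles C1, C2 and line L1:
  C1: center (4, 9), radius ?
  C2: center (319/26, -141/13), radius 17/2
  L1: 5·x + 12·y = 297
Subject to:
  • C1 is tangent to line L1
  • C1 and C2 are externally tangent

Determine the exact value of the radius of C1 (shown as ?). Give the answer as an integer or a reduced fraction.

1. [C1‖L1]  r_C1² − 169 = 0  ⇒  r_C1 = 13 (r>0 drops 1)
2. [ext C1·C2]  r_C1² + 17r_C1 − 390 = 0  ⇒  r_C1 = 13 (r>0 drops 1)

13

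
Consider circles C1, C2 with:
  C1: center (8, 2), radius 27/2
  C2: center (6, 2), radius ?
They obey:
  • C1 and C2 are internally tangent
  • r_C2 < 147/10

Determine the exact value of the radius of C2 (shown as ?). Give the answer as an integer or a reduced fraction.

1. [int C1,C2]  r_C2² − 27r_C2 + 713/4 = 0  ⇒  r_C2 = 23/2 or 31/2
2. given r_C2 < 147/10: keep 23/2

23/2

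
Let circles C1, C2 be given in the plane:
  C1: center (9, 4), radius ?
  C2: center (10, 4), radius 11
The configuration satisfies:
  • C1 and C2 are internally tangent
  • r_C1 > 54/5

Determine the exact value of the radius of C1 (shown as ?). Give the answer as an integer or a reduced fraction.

1. [int C1,C2]  r_C1² − 22r_C1 + 120 = 0  ⇒  r_C1 = 10 or 12
2. given r_C1 > 54/5: keep 12

12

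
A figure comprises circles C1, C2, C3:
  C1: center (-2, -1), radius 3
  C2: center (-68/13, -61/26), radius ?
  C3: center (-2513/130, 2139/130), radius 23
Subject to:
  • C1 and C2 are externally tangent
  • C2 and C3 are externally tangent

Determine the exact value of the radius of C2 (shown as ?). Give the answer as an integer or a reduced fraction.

1/2

1. [ext C1·C2]  r_C2² + 6r_C2 − 13/4 = 0  ⇒  r_C2 = 1/2 (r>0 drops 1)
2. [ext C2·C3]  r_C2² + 46r_C2 − 93/4 = 0  ⇒  r_C2 = 1/2 (r>0 drops 1)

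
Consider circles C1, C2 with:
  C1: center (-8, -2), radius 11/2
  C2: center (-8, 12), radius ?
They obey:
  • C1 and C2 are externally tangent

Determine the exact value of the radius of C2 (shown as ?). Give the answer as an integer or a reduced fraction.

1. [ext C1·C2]  r_C2² + 11r_C2 − 663/4 = 0  ⇒  r_C2 = 17/2 (r>0 drops 1)

17/2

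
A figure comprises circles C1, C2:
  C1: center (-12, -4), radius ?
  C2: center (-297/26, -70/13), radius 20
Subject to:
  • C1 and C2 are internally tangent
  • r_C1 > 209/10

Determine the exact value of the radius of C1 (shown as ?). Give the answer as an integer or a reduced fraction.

43/2

1. [int C1,C2]  r_C1² − 40r_C1 + 1591/4 = 0  ⇒  r_C1 = 37/2 or 43/2
2. given r_C1 > 209/10: keep 43/2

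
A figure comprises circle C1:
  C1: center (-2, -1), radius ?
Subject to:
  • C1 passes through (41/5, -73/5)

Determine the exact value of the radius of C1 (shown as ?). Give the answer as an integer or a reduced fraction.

1. [C1∋P]  r_C1² − 289 = 0  ⇒  r_C1 = 17 (r>0 drops 1)

17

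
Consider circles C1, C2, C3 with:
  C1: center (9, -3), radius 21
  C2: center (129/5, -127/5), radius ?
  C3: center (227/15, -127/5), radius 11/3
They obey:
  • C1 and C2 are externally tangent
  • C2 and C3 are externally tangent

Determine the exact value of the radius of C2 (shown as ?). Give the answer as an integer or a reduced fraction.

7

1. [ext C1·C2]  r_C2² + 42r_C2 − 343 = 0  ⇒  r_C2 = 7 (r>0 drops 1)
2. [ext C2·C3]  r_C2² + (22/3)r_C2 − 301/3 = 0  ⇒  r_C2 = 7 (r>0 drops 1)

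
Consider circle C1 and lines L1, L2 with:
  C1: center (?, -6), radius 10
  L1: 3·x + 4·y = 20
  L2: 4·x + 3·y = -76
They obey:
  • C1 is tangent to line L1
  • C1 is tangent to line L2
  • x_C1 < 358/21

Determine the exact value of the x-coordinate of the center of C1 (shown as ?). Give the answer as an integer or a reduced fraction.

-2

1. [C1‖L1]  x_C1² − (88/3)x_C1 − 188/3 = 0  ⇒  x_C1 = -2 or 94/3
2. [C1‖L2]  x_C1² + 29x_C1 + 54 = 0  ⇒  x_C1 = -27 or -2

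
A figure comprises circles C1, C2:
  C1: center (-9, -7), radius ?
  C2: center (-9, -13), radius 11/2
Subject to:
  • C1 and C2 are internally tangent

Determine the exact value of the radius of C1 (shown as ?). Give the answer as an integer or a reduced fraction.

23/2

1. [int C1,C2]  r_C1² − 11r_C1 − 23/4 = 0  ⇒  r_C1 = 23/2 (r>0 drops 1)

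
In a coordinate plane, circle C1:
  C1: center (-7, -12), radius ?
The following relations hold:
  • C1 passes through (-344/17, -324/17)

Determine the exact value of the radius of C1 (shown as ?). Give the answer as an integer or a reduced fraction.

15

1. [C1∋P]  r_C1² − 225 = 0  ⇒  r_C1 = 15 (r>0 drops 1)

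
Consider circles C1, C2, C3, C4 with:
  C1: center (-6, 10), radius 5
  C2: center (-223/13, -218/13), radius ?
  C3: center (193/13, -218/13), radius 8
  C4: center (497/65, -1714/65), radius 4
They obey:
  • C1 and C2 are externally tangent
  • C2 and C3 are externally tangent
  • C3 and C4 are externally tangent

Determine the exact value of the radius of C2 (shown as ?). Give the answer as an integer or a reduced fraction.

1. [ext C1·C2]  r_C2² + 10r_C2 − 816 = 0  ⇒  r_C2 = 24 (r>0 drops 1)
2. [ext C2·C3]  r_C2² + 16r_C2 − 960 = 0  ⇒  r_C2 = 24 (r>0 drops 1)

24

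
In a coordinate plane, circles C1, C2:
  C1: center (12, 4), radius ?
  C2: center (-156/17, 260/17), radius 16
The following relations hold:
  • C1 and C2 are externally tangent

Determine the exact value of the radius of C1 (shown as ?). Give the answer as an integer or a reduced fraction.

1. [ext C1·C2]  r_C1² + 32r_C1 − 320 = 0  ⇒  r_C1 = 8 (r>0 drops 1)

8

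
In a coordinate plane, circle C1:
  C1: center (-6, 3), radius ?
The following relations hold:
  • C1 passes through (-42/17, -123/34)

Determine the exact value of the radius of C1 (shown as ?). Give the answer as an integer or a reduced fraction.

1. [C1∋P]  r_C1² − 225/4 = 0  ⇒  r_C1 = 15/2 (r>0 drops 1)

15/2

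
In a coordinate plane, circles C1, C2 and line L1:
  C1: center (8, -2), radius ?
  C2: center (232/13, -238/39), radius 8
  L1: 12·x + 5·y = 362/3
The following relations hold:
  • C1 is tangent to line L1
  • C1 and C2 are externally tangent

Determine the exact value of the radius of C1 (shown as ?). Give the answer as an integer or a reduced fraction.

1. [C1‖L1]  r_C1² − 64/9 = 0  ⇒  r_C1 = 8/3 (r>0 drops 1)
2. [ext C1·C2]  r_C1² + 16r_C1 − 448/9 = 0  ⇒  r_C1 = 8/3 (r>0 drops 1)

8/3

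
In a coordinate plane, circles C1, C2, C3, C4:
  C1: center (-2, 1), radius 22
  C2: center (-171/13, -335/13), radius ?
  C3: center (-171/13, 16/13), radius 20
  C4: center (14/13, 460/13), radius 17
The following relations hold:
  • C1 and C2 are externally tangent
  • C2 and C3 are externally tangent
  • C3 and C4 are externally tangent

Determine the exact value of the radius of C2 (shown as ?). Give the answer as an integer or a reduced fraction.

7

1. [ext C1·C2]  r_C2² + 44r_C2 − 357 = 0  ⇒  r_C2 = 7 (r>0 drops 1)
2. [ext C2·C3]  r_C2² + 40r_C2 − 329 = 0  ⇒  r_C2 = 7 (r>0 drops 1)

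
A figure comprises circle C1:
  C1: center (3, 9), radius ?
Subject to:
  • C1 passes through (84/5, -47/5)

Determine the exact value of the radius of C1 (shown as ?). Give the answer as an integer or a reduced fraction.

1. [C1∋P]  r_C1² − 529 = 0  ⇒  r_C1 = 23 (r>0 drops 1)

23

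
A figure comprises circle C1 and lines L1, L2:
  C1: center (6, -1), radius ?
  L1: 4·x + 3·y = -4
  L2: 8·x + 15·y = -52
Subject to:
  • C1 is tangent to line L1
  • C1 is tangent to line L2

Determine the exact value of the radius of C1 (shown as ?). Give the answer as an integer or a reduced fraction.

5

1. [C1‖L1]  r_C1² − 25 = 0  ⇒  r_C1 = 5 (r>0 drops 1)
2. [C1‖L2]  r_C1² − 25 = 0  ⇒  r_C1 = 5 (r>0 drops 1)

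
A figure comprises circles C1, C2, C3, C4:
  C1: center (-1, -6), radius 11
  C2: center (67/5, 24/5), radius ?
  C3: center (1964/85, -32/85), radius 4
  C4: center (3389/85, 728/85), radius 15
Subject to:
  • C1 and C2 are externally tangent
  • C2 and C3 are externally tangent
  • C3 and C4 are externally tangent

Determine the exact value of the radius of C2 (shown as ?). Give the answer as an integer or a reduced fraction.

1. [ext C1·C2]  r_C2² + 22r_C2 − 203 = 0  ⇒  r_C2 = 7 (r>0 drops 1)
2. [ext C2·C3]  r_C2² + 8r_C2 − 105 = 0  ⇒  r_C2 = 7 (r>0 drops 1)

7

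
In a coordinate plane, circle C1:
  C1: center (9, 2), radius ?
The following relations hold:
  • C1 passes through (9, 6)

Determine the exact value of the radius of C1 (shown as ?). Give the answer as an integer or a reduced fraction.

1. [C1∋P]  r_C1² − 16 = 0  ⇒  r_C1 = 4 (r>0 drops 1)

4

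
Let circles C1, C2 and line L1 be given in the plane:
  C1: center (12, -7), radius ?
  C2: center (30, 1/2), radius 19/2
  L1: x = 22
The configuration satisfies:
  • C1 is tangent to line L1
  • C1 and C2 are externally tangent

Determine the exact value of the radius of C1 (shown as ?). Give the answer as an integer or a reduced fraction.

1. [C1‖L1]  r_C1² − 100 = 0  ⇒  r_C1 = 10 (r>0 drops 1)
2. [ext C1·C2]  r_C1² + 19r_C1 − 290 = 0  ⇒  r_C1 = 10 (r>0 drops 1)

10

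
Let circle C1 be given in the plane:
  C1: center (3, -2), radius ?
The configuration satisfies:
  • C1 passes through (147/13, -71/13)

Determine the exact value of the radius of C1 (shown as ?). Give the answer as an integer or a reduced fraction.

9

1. [C1∋P]  r_C1² − 81 = 0  ⇒  r_C1 = 9 (r>0 drops 1)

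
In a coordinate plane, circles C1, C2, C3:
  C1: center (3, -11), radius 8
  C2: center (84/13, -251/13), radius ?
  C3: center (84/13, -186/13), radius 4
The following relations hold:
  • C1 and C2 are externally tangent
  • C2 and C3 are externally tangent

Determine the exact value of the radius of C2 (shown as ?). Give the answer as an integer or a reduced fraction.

1

1. [ext C1·C2]  r_C2² + 16r_C2 − 17 = 0  ⇒  r_C2 = 1 (r>0 drops 1)
2. [ext C2·C3]  r_C2² + 8r_C2 − 9 = 0  ⇒  r_C2 = 1 (r>0 drops 1)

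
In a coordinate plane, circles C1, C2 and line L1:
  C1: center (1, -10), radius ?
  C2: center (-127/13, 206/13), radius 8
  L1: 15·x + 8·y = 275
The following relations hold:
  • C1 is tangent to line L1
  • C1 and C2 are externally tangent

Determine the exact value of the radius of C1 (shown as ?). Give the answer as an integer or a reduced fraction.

1. [C1‖L1]  r_C1² − 400 = 0  ⇒  r_C1 = 20 (r>0 drops 1)
2. [ext C1·C2]  r_C1² + 16r_C1 − 720 = 0  ⇒  r_C1 = 20 (r>0 drops 1)

20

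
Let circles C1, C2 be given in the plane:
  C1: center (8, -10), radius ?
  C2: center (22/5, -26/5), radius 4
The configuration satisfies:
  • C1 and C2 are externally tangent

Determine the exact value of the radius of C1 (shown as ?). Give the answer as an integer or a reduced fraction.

2

1. [ext C1·C2]  r_C1² + 8r_C1 − 20 = 0  ⇒  r_C1 = 2 (r>0 drops 1)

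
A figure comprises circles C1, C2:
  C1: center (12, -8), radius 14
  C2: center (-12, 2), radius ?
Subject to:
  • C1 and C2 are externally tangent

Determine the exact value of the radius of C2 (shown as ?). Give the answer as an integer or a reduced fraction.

12

1. [ext C1·C2]  r_C2² + 28r_C2 − 480 = 0  ⇒  r_C2 = 12 (r>0 drops 1)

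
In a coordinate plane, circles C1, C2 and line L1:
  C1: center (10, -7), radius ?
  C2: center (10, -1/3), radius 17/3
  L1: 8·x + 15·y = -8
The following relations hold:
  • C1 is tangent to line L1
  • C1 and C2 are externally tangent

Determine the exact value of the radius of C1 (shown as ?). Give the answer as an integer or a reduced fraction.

1

1. [C1‖L1]  r_C1² − 1 = 0  ⇒  r_C1 = 1 (r>0 drops 1)
2. [ext C1·C2]  r_C1² + (34/3)r_C1 − 37/3 = 0  ⇒  r_C1 = 1 (r>0 drops 1)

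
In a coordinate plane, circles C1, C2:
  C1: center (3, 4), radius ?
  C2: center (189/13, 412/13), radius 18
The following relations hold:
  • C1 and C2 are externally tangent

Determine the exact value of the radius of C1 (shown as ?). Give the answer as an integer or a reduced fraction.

1. [ext C1·C2]  r_C1² + 36r_C1 − 576 = 0  ⇒  r_C1 = 12 (r>0 drops 1)

12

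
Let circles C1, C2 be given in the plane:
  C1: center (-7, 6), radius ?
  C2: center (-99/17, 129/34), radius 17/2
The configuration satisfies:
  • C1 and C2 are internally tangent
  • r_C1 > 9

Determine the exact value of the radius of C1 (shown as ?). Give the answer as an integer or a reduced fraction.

11

1. [int C1,C2]  r_C1² − 17r_C1 + 66 = 0  ⇒  r_C1 = 6 or 11
2. given r_C1 > 9: keep 11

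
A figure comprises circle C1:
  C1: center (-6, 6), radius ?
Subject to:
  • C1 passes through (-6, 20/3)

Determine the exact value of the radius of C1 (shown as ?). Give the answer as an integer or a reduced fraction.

1. [C1∋P]  r_C1² − 4/9 = 0  ⇒  r_C1 = 2/3 (r>0 drops 1)

2/3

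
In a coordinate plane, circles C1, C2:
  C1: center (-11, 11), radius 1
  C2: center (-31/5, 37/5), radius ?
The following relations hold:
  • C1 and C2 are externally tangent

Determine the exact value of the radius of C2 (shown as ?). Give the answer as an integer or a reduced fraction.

5

1. [ext C1·C2]  r_C2² + 2r_C2 − 35 = 0  ⇒  r_C2 = 5 (r>0 drops 1)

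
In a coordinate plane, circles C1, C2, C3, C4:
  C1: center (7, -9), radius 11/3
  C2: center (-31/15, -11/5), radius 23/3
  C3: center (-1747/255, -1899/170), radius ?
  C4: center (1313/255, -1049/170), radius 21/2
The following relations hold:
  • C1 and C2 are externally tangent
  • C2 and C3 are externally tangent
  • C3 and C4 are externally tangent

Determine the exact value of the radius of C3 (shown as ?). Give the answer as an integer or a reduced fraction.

1. [ext C2·C3]  r_C3² + (46/3)r_C3 − 535/12 = 0  ⇒  r_C3 = 5/2 (r>0 drops 1)
2. [ext C3·C4]  r_C3² + 21r_C3 − 235/4 = 0  ⇒  r_C3 = 5/2 (r>0 drops 1)

5/2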